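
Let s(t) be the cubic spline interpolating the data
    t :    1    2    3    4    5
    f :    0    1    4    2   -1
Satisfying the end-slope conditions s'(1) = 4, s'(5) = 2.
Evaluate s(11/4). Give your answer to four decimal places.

3.3965

With σ_i denoting the second derivative at x_i, h_i = 1, 1, 1, 1, and Δ_i = (y_(i+1) − y_i)/h_i = 1, 3, -2, -3:
  1·σ_0 + 4·σ_1 + 1·σ_2 = 6(Δ_1 - Δ_0) = 12
  1·σ_1 + 4·σ_2 + 1·σ_3 = 6(Δ_2 - Δ_1) = -30
  1·σ_2 + 4·σ_3 + 1·σ_4 = 6(Δ_3 - Δ_2) = -6
Clamped end conditions give two more equations: 2h_0·σ_0 + h_0·σ_1 = 6(Δ_0 - s'(1)) = -18 and h_3·σ_3 + 2h_3·σ_4 = 6(s'(5) - Δ_3) = 30.
Solving: σ_0 = -53/4, σ_1 = 17/2, σ_2 = -35/4, σ_3 = -7/2, σ_4 = 67/4.
On [2, 3], s(t) = 1 + 13/8·(t - 2) + 17/4·(t - 2)² - 23/8·(t - 2)³.
With (t - 2) = 3/4: s(11/4) = 1739/512.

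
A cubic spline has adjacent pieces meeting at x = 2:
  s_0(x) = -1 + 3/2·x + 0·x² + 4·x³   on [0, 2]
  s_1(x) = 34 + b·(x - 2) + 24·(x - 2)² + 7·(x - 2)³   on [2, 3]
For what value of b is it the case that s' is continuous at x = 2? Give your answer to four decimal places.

s_0'(x) = 3/2 + 0·x + 12·x², so s_0'(2) = 99/2. On the right, s_1'(2) = b, so b = 99/2.

49.5000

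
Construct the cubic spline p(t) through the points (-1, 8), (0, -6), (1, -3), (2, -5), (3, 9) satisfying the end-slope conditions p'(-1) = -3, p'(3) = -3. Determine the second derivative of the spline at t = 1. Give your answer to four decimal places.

With M_i denoting the second derivative at x_i, h_i = 1, 1, 1, 1, and Δ_i = (y_(i+1) − y_i)/h_i = -14, 3, -2, 14:
  1·M_0 + 4·M_1 + 1·M_2 = 6(Δ_1 - Δ_0) = 102
  1·M_1 + 4·M_2 + 1·M_3 = 6(Δ_2 - Δ_1) = -30
  1·M_2 + 4·M_3 + 1·M_4 = 6(Δ_3 - Δ_2) = 96
Clamped end conditions give two more equations: 2h_0·M_0 + h_0·M_1 = 6(Δ_0 - p'(-1)) = -66 and h_3·M_3 + 2h_3·M_4 = 6(p'(3) - Δ_3) = -102.
Solving: M_0 = -1593/28, M_1 = 669/14, M_2 = -129/4, M_3 = 717/14, M_4 = -2145/28.

-32.2500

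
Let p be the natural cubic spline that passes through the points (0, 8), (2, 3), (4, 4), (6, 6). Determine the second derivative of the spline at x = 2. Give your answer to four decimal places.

With σ_i denoting the second derivative at x_i, h_i = 2, 2, 2, and Δ_i = (y_(i+1) − y_i)/h_i = -5/2, 1/2, 1:
  2·σ_0 + 8·σ_1 + 2·σ_2 = 6(Δ_1 - Δ_0) = 18
  2·σ_1 + 8·σ_2 + 2·σ_3 = 6(Δ_2 - Δ_1) = 3
Natural end conditions: σ_0 = σ_3 = 0.
Forward elimination and back-substitution give σ_0 = 0, σ_1 = 23/10, σ_2 = -1/5, σ_3 = 0.

2.3000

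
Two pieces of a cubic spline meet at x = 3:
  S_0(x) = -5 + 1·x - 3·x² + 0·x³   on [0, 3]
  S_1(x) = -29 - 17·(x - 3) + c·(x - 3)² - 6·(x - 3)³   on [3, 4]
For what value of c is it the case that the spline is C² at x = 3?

S_0''(x) = -6 + 0·x, so S_0''(3) = -6. On the right, S_1''(3) = 2c, so c = -3.

-3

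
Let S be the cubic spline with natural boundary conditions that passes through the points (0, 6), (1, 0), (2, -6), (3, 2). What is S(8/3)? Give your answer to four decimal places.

Write m_i for S''(x_i). With h_i = 1, 1, 1 and divided differences Δ_i = -6, -6, 8, the continuity of S' gives the tridiagonal system
  1·m_0 + 4·m_1 + 1·m_2 = 6(Δ_1 - Δ_0) = 0
  1·m_1 + 4·m_2 + 1·m_3 = 6(Δ_2 - Δ_1) = 84
Natural end conditions: m_0 = m_3 = 0.
Hence m_0 = 0, m_1 = -28/5, m_2 = 112/5, m_3 = 0.
On [2, 3], S(x) = -6 + 8/15·(x - 2) + 56/5·(x - 2)² - 56/15·(x - 2)³.
With (x - 2) = 2/3: S(8/3) = -718/405.

-1.7728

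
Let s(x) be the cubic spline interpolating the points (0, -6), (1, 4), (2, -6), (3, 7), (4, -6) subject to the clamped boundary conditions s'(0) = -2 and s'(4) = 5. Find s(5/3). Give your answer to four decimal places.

Put m_i = s'' at the i-th knot. Here h = (1, 1, 1, 1) and Δ = (10, -10, 13, -13), so the interior equations h_(i-1)·m_(i-1) + 2(h_(i-1)+h_i)·m_i + h_i·m_(i+1) = 6(Δ_i − Δ_(i-1)) read
  1·m_0 + 4·m_1 + 1·m_2 = 6(Δ_1 - Δ_0) = -120
  1·m_1 + 4·m_2 + 1·m_3 = 6(Δ_2 - Δ_1) = 138
  1·m_2 + 4·m_3 + 1·m_4 = 6(Δ_3 - Δ_2) = -156
Clamped end conditions give two more equations: 2h_0·m_0 + h_0·m_1 = 6(Δ_0 - s'(0)) = 72 and h_3·m_3 + 2h_3·m_4 = 6(s'(4) - Δ_3) = 108.
Solving: m_0 = 1915/28, m_1 = -907/14, m_2 = 283/4, m_3 = -1123/14, m_4 = 2635/28.
On [1, 2], s(x) = 4 - 11/56·(x - 1) - 907/28·(x - 1)² + 1265/56·(x - 1)³.
With (x - 1) = 2/3: s(5/3) = -2899/756.

-3.8347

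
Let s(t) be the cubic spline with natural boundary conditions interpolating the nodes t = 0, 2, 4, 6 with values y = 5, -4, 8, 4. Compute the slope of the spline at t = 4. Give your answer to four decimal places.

3.6667

Let m_i = s''(x_i). Step sizes h_i = 2, 2, 2; slopes of the chords Δ_i = (y_(i+1) - y_i)/h_i = -9/2, 6, -2.
  2·m_0 + 8·m_1 + 2·m_2 = 6(Δ_1 - Δ_0) = 63
  2·m_1 + 8·m_2 + 2·m_3 = 6(Δ_2 - Δ_1) = -48
Natural end conditions: m_0 = m_3 = 0.
Solving: m_0 = 0, m_1 = 10, m_2 = -17/2, m_3 = 0.
On [4, 6], s'(t) = b_2 + 2c_2·(t - 4) + 3d_2·(t - 4)² with b_2 = Δ_2 - h_2(2m_2 + m_3)/6 = 11/3, c_2 = m_2/2 = -17/4, d_2 = (m_3 - m_2)/(6h_2) = 17/24. So s'(4) = 11/3.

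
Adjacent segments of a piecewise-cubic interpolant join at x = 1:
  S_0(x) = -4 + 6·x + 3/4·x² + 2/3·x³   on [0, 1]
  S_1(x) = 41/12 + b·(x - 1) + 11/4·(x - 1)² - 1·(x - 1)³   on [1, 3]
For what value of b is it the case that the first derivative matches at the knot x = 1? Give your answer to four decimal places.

S_0'(x) = 6 + 3/2·x + 2·x², so S_0'(1) = 19/2. On the right, S_1'(1) = b, so b = 19/2.

9.5000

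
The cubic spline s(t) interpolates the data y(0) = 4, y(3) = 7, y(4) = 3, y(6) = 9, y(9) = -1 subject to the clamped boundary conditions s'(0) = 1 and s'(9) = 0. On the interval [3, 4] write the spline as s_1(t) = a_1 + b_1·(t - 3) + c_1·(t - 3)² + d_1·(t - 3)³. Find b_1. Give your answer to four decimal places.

-3.7045

With m_i denoting the second derivative at x_i, h_i = 3, 1, 2, 3, and Δ_i = (y_(i+1) − y_i)/h_i = 1, -4, 3, -10/3:
  3·m_0 + 8·m_1 + 1·m_2 = 6(Δ_1 - Δ_0) = -30
  1·m_1 + 6·m_2 + 2·m_3 = 6(Δ_2 - Δ_1) = 42
  2·m_2 + 10·m_3 + 3·m_4 = 6(Δ_3 - Δ_2) = -38
Clamped end conditions give two more equations: 2h_0·m_0 + h_0·m_1 = 6(Δ_0 - s'(0)) = 0 and h_3·m_3 + 2h_3·m_4 = 6(s'(9) - Δ_3) = 20.
Solving: m_0 = 69/22, m_1 = -69/11, m_2 = 237/22, m_3 = -90/11, m_4 = 245/33.
On [3, 4], with s_1(t) = a_1 + b_1·(t - 3) + c_1·(t - 3)² + d_1·(t - 3)³: c_1 = m_1/2 = -69/22, d_1 = (m_2 - m_1)/(6h_1) = 125/44, b_1 = Δ_1 - h_1(2m_1 + m_2)/6 = -163/44.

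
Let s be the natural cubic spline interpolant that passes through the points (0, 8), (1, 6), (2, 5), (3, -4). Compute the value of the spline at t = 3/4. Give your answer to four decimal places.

6.2375

With M_i denoting the second derivative at x_i, h_i = 1, 1, 1, and Δ_i = (y_(i+1) − y_i)/h_i = -2, -1, -9:
  1·M_0 + 4·M_1 + 1·M_2 = 6(Δ_1 - Δ_0) = 6
  1·M_1 + 4·M_2 + 1·M_3 = 6(Δ_2 - Δ_1) = -48
Natural end conditions: M_0 = M_3 = 0.
Forward elimination and back-substitution give M_0 = 0, M_1 = 24/5, M_2 = -66/5, M_3 = 0.
On [0, 1], s(t) = 8 - 14/5·t + 0·t² + 4/5·t³.
With t = 3/4: s(3/4) = 499/80.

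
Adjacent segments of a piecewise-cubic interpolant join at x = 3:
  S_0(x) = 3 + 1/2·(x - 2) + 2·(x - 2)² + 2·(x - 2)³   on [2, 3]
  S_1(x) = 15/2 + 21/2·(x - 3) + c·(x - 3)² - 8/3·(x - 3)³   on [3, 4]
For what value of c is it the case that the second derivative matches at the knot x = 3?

S_0''(x) = 4 + 12·(x - 2), so S_0''(3) = 16. On the right, S_1''(3) = 2c, so c = 8.

8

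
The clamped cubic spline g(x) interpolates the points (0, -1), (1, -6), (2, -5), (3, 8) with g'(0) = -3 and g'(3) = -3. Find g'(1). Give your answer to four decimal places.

Write M_i for g''(x_i). With h_i = 1, 1, 1 and divided differences Δ_i = -5, 1, 13, the continuity of g' gives the tridiagonal system
  1·M_0 + 4·M_1 + 1·M_2 = 6(Δ_1 - Δ_0) = 36
  1·M_1 + 4·M_2 + 1·M_3 = 6(Δ_2 - Δ_1) = 72
Clamped end conditions give two more equations: 2h_0·M_0 + h_0·M_1 = 6(Δ_0 - g'(0)) = -12 and h_2·M_2 + 2h_2·M_3 = 6(g'(3) - Δ_2) = -96.
Solving: M_0 = -36/5, M_1 = 12/5, M_2 = 168/5, M_3 = -324/5.
On [1, 2], g'(x) = b_1 + 2c_1·(x - 1) + 3d_1·(x - 1)² with b_1 = Δ_1 - h_1(2M_1 + M_2)/6 = -27/5, c_1 = M_1/2 = 6/5, d_1 = (M_2 - M_1)/(6h_1) = 26/5. So g'(1) = -27/5.

-5.4000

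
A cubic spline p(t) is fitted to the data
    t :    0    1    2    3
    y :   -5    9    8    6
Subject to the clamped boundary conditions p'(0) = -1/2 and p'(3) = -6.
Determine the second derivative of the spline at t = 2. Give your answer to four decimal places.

With m_i denoting the second derivative at x_i, h_i = 1, 1, 1, and Δ_i = (y_(i+1) − y_i)/h_i = 14, -1, -2:
  1·m_0 + 4·m_1 + 1·m_2 = 6(Δ_1 - Δ_0) = -90
  1·m_1 + 4·m_2 + 1·m_3 = 6(Δ_2 - Δ_1) = -6
Clamped end conditions give two more equations: 2h_0·m_0 + h_0·m_1 = 6(Δ_0 - p'(0)) = 87 and h_2·m_2 + 2h_2·m_3 = 6(p'(3) - Δ_2) = -24.
Forward elimination and back-substitution give m_0 = 968/15, m_1 = -631/15, m_2 = 206/15, m_3 = -283/15.

13.7333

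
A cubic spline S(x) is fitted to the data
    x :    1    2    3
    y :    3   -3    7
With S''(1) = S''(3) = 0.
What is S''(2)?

Let m_i = S''(x_i). Step sizes h_i = 1, 1; slopes of the chords Δ_i = (y_(i+1) - y_i)/h_i = -6, 10.
  1·m_0 + 4·m_1 + 1·m_2 = 6(Δ_1 - Δ_0) = 96
Natural end conditions: m_0 = m_2 = 0.
Solving: m_0 = 0, m_1 = 24, m_2 = 0.

24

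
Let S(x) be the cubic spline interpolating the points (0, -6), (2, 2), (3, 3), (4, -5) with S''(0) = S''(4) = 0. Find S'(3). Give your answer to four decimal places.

Let σ_i = S''(x_i). Step sizes h_i = 2, 1, 1; slopes of the chords Δ_i = (y_(i+1) - y_i)/h_i = 4, 1, -8.
  2·σ_0 + 6·σ_1 + 1·σ_2 = 6(Δ_1 - Δ_0) = -18
  1·σ_1 + 4·σ_2 + 1·σ_3 = 6(Δ_2 - Δ_1) = -54
Natural end conditions: σ_0 = σ_3 = 0.
Solving: σ_0 = 0, σ_1 = -18/23, σ_2 = -306/23, σ_3 = 0.
On [3, 4], S'(x) = b_2 + 2c_2·(x - 3) + 3d_2·(x - 3)² with b_2 = Δ_2 - h_2(2σ_2 + σ_3)/6 = -82/23, c_2 = σ_2/2 = -153/23, d_2 = (σ_3 - σ_2)/(6h_2) = 51/23. So S'(3) = -82/23.

-3.5652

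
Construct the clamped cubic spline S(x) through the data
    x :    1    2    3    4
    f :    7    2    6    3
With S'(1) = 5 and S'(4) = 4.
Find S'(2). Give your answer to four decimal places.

With M_i denoting the second derivative at x_i, h_i = 1, 1, 1, and Δ_i = (y_(i+1) − y_i)/h_i = -5, 4, -3:
  1·M_0 + 4·M_1 + 1·M_2 = 6(Δ_1 - Δ_0) = 54
  1·M_1 + 4·M_2 + 1·M_3 = 6(Δ_2 - Δ_1) = -42
Clamped end conditions give two more equations: 2h_0·M_0 + h_0·M_1 = 6(Δ_0 - S'(1)) = -60 and h_2·M_2 + 2h_2·M_3 = 6(S'(4) - Δ_2) = 42.
Solving: M_0 = -688/15, M_1 = 476/15, M_2 = -406/15, M_3 = 518/15.
On [2, 3], S'(x) = b_1 + 2c_1·(x - 2) + 3d_1·(x - 2)² with b_1 = Δ_1 - h_1(2M_1 + M_2)/6 = -31/15, c_1 = M_1/2 = 238/15, d_1 = (M_2 - M_1)/(6h_1) = -49/5. So S'(2) = -31/15.

-2.0667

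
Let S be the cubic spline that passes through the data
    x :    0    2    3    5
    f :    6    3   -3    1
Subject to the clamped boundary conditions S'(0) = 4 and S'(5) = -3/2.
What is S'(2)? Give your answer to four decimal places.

-6.5625

Write M_i for S''(x_i). With h_i = 2, 1, 2 and divided differences Δ_i = -3/2, -6, 2, the continuity of S' gives the tridiagonal system
  2·M_0 + 6·M_1 + 1·M_2 = 6(Δ_1 - Δ_0) = -27
  1·M_1 + 6·M_2 + 2·M_3 = 6(Δ_2 - Δ_1) = 48
Clamped end conditions give two more equations: 2h_0·M_0 + h_0·M_1 = 6(Δ_0 - S'(0)) = -33 and h_2·M_2 + 2h_2·M_3 = 6(S'(5) - Δ_2) = -21.
Forward elimination and back-substitution give M_0 = -95/16, M_1 = -37/8, M_2 = 101/8, M_3 = -185/16.
On [2, 3], S'(x) = b_1 + 2c_1·(x - 2) + 3d_1·(x - 2)² with b_1 = Δ_1 - h_1(2M_1 + M_2)/6 = -105/16, c_1 = M_1/2 = -37/16, d_1 = (M_2 - M_1)/(6h_1) = 23/8. So S'(2) = -105/16.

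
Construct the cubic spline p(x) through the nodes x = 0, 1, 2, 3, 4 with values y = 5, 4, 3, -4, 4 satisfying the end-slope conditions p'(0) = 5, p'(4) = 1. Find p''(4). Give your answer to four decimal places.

-39.8929

Write M_i for p''(x_i). With h_i = 1, 1, 1, 1 and divided differences Δ_i = -1, -1, -7, 8, the continuity of p' gives the tridiagonal system
  1·M_0 + 4·M_1 + 1·M_2 = 6(Δ_1 - Δ_0) = 0
  1·M_1 + 4·M_2 + 1·M_3 = 6(Δ_2 - Δ_1) = -36
  1·M_2 + 4·M_3 + 1·M_4 = 6(Δ_3 - Δ_2) = 90
Clamped end conditions give two more equations: 2h_0·M_0 + h_0·M_1 = 6(Δ_0 - p'(0)) = -36 and h_3·M_3 + 2h_3·M_4 = 6(p'(4) - Δ_3) = -42.
Solving: M_0 = -661/28, M_1 = 157/14, M_2 = -85/4, M_3 = 529/14, M_4 = -1117/28.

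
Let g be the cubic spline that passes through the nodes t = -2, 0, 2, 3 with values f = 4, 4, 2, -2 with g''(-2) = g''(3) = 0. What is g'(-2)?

0

Write M_i for g''(x_i). With h_i = 2, 2, 1 and divided differences Δ_i = 0, -1, -4, the continuity of g' gives the tridiagonal system
  2·M_0 + 8·M_1 + 2·M_2 = 6(Δ_1 - Δ_0) = -6
  2·M_1 + 6·M_2 + 1·M_3 = 6(Δ_2 - Δ_1) = -18
Natural end conditions: M_0 = M_3 = 0.
Solving: M_0 = 0, M_1 = 0, M_2 = -3, M_3 = 0.
On [-2, 0], g'(t) = b_0 + 2c_0·(t + 2) + 3d_0·(t + 2)² with b_0 = Δ_0 - h_0(2M_0 + M_1)/6 = 0, c_0 = M_0/2 = 0, d_0 = (M_1 - M_0)/(6h_0) = 0. So g'(-2) = 0.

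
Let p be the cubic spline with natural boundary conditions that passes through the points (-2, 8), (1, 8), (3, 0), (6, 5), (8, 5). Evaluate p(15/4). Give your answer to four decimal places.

-0.2565

Let M_i = p''(x_i). Step sizes h_i = 3, 2, 3, 2; slopes of the chords Δ_i = (y_(i+1) - y_i)/h_i = 0, -4, 5/3, 0.
  3·M_0 + 10·M_1 + 2·M_2 = 6(Δ_1 - Δ_0) = -24
  2·M_1 + 10·M_2 + 3·M_3 = 6(Δ_2 - Δ_1) = 34
  3·M_2 + 10·M_3 + 2·M_4 = 6(Δ_3 - Δ_2) = -10
Natural end conditions: M_0 = M_4 = 0.
Solving the tridiagonal system: M_0 = 0, M_1 = -1462/435, M_2 = 418/87, M_3 = -354/145, M_4 = 0.
On [3, 6], p(x) = 0 - 278/145·(x - 3) + 209/87·(x - 3)² - 1576/3915·(x - 3)³.
With (x - 3) = 3/4: p(15/4) = -119/464.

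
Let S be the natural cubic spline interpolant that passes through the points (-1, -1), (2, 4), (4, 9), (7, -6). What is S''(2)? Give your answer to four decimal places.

With m_i denoting the second derivative at x_i, h_i = 3, 2, 3, and Δ_i = (y_(i+1) − y_i)/h_i = 5/3, 5/2, -5:
  3·m_0 + 10·m_1 + 2·m_2 = 6(Δ_1 - Δ_0) = 5
  2·m_1 + 10·m_2 + 3·m_3 = 6(Δ_2 - Δ_1) = -45
Natural end conditions: m_0 = m_3 = 0.
Solving the tridiagonal system: m_0 = 0, m_1 = 35/24, m_2 = -115/24, m_3 = 0.

1.4583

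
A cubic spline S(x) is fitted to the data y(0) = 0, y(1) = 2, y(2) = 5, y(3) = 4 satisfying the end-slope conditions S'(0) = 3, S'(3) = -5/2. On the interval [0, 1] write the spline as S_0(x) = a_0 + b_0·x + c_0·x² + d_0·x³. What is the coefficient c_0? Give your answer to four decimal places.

Put m_i = S'' at the i-th knot. Here h = (1, 1, 1) and Δ = (2, 3, -1), so the interior equations h_(i-1)·m_(i-1) + 2(h_(i-1)+h_i)·m_i + h_i·m_(i+1) = 6(Δ_i − Δ_(i-1)) read
  1·m_0 + 4·m_1 + 1·m_2 = 6(Δ_1 - Δ_0) = 6
  1·m_1 + 4·m_2 + 1·m_3 = 6(Δ_2 - Δ_1) = -24
Clamped end conditions give two more equations: 2h_0·m_0 + h_0·m_1 = 6(Δ_0 - S'(0)) = -6 and h_2·m_2 + 2h_2·m_3 = 6(S'(3) - Δ_2) = -9.
Hence m_0 = -79/15, m_1 = 68/15, m_2 = -103/15, m_3 = -16/15.
On [0, 1], with S_0(x) = a_0 + b_0·x + c_0·x² + d_0·x³: c_0 = m_0/2 = -79/30, d_0 = (m_1 - m_0)/(6h_0) = 49/30, b_0 = Δ_0 - h_0(2m_0 + m_1)/6 = 3.

-2.6333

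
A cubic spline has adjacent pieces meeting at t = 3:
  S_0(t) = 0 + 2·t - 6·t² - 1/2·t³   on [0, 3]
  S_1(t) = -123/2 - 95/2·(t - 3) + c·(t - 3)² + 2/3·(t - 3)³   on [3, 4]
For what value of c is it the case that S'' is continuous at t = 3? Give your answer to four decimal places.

S_0''(t) = -12 - 3·t, so S_0''(3) = -21. On the right, S_1''(3) = 2c, so c = -21/2.

-10.5000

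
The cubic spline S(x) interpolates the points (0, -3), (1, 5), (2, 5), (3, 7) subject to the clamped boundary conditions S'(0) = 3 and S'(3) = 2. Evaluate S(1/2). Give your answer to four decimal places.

Let M_i = S''(x_i). Step sizes h_i = 1, 1, 1; slopes of the chords Δ_i = (y_(i+1) - y_i)/h_i = 8, 0, 2.
  1·M_0 + 4·M_1 + 1·M_2 = 6(Δ_1 - Δ_0) = -48
  1·M_1 + 4·M_2 + 1·M_3 = 6(Δ_2 - Δ_1) = 12
Clamped end conditions give two more equations: 2h_0·M_0 + h_0·M_1 = 6(Δ_0 - S'(0)) = 30 and h_2·M_2 + 2h_2·M_3 = 6(S'(3) - Δ_2) = 0.
Solving: M_0 = 76/3, M_1 = -62/3, M_2 = 28/3, M_3 = -14/3.
On [0, 1], S(x) = -3 + 3·x + 38/3·x² - 23/3·x³.
With x = 1/2: S(1/2) = 17/24.

0.7083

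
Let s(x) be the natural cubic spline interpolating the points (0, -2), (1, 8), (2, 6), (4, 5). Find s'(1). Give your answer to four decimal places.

3.6087

With M_i denoting the second derivative at x_i, h_i = 1, 1, 2, and Δ_i = (y_(i+1) − y_i)/h_i = 10, -2, -1/2:
  1·M_0 + 4·M_1 + 1·M_2 = 6(Δ_1 - Δ_0) = -72
  1·M_1 + 6·M_2 + 2·M_3 = 6(Δ_2 - Δ_1) = 9
Natural end conditions: M_0 = M_3 = 0.
Solving the tridiagonal system: M_0 = 0, M_1 = -441/23, M_2 = 108/23, M_3 = 0.
On [1, 2], s'(x) = b_1 + 2c_1·(x - 1) + 3d_1·(x - 1)² with b_1 = Δ_1 - h_1(2M_1 + M_2)/6 = 83/23, c_1 = M_1/2 = -441/46, d_1 = (M_2 - M_1)/(6h_1) = 183/46. So s'(1) = 83/23.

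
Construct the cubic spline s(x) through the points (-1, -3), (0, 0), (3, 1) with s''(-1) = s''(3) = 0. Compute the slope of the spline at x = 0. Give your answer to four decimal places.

2.3333

With σ_i denoting the second derivative at x_i, h_i = 1, 3, and Δ_i = (y_(i+1) − y_i)/h_i = 3, 1/3:
  1·σ_0 + 8·σ_1 + 3·σ_2 = 6(Δ_1 - Δ_0) = -16
Natural end conditions: σ_0 = σ_2 = 0.
Hence σ_0 = 0, σ_1 = -2, σ_2 = 0.
On [0, 3], s'(x) = b_1 + 2c_1·x + 3d_1·x² with b_1 = Δ_1 - h_1(2σ_1 + σ_2)/6 = 7/3, c_1 = σ_1/2 = -1, d_1 = (σ_2 - σ_1)/(6h_1) = 1/9. So s'(0) = 7/3.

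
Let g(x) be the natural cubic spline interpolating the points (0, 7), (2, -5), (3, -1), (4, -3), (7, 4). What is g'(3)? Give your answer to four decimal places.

1.6086

Let M_i = g''(x_i). Step sizes h_i = 2, 1, 1, 3; slopes of the chords Δ_i = (y_(i+1) - y_i)/h_i = -6, 4, -2, 7/3.
  2·M_0 + 6·M_1 + 1·M_2 = 6(Δ_1 - Δ_0) = 60
  1·M_1 + 4·M_2 + 1·M_3 = 6(Δ_2 - Δ_1) = -36
  1·M_2 + 8·M_3 + 3·M_4 = 6(Δ_3 - Δ_2) = 26
Natural end conditions: M_0 = M_4 = 0.
Forward elimination and back-substitution give M_0 = 0, M_1 = 1087/89, M_2 = -1182/89, M_3 = 437/89, M_4 = 0.
On [3, 4], g'(x) = b_2 + 2c_2·(x - 3) + 3d_2·(x - 3)² with b_2 = Δ_2 - h_2(2M_2 + M_3)/6 = 859/534, c_2 = M_2/2 = -591/89, d_2 = (M_3 - M_2)/(6h_2) = 1619/534. So g'(3) = 859/534.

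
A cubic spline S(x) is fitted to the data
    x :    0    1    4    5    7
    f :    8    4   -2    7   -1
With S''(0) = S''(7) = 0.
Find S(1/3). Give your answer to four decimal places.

Put m_i = S'' at the i-th knot. Here h = (1, 3, 1, 2) and Δ = (-4, -2, 9, -4), so the interior equations h_(i-1)·m_(i-1) + 2(h_(i-1)+h_i)·m_i + h_i·m_(i+1) = 6(Δ_i − Δ_(i-1)) read
  1·m_0 + 8·m_1 + 3·m_2 = 6(Δ_1 - Δ_0) = 12
  3·m_1 + 8·m_2 + 1·m_3 = 6(Δ_2 - Δ_1) = 66
  1·m_2 + 6·m_3 + 2·m_4 = 6(Δ_3 - Δ_2) = -78
Natural end conditions: m_0 = m_4 = 0.
Hence m_0 = 0, m_1 = -429/161, m_2 = 1788/161, m_3 = -2391/161, m_4 = 0.
On [0, 1], S(x) = 8 - 1145/322·x + 0·x² - 143/322·x³.
With x = 1/3: S(1/3) = 29552/4347.

6.7983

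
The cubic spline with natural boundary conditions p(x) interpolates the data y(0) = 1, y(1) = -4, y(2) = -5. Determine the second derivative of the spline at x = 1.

6

Let M_i = p''(x_i). Step sizes h_i = 1, 1; slopes of the chords Δ_i = (y_(i+1) - y_i)/h_i = -5, -1.
  1·M_0 + 4·M_1 + 1·M_2 = 6(Δ_1 - Δ_0) = 24
Natural end conditions: M_0 = M_2 = 0.
Solving the tridiagonal system: M_0 = 0, M_1 = 6, M_2 = 0.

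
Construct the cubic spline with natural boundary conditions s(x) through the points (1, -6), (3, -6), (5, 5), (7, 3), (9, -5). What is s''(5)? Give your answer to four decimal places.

Let m_i = s''(x_i). Step sizes h_i = 2, 2, 2, 2; slopes of the chords Δ_i = (y_(i+1) - y_i)/h_i = 0, 11/2, -1, -4.
  2·m_0 + 8·m_1 + 2·m_2 = 6(Δ_1 - Δ_0) = 33
  2·m_1 + 8·m_2 + 2·m_3 = 6(Δ_2 - Δ_1) = -39
  2·m_2 + 8·m_3 + 2·m_4 = 6(Δ_3 - Δ_2) = -18
Natural end conditions: m_0 = m_4 = 0.
Solving: m_0 = 0, m_1 = 633/112, m_2 = -171/28, m_3 = -81/112, m_4 = 0.

-6.1071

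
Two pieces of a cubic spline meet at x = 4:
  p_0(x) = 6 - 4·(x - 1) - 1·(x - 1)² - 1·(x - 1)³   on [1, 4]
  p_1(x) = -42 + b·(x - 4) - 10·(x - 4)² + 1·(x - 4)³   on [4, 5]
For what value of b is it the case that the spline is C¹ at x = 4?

p_0'(x) = -4 - 2·(x - 1) - 3·(x - 1)², so p_0'(4) = -37. On the right, p_1'(4) = b, so b = -37.

-37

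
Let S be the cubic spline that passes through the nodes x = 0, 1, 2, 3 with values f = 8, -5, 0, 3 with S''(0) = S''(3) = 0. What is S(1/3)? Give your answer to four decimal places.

2.2049

Let M_i = S''(x_i). Step sizes h_i = 1, 1, 1; slopes of the chords Δ_i = (y_(i+1) - y_i)/h_i = -13, 5, 3.
  1·M_0 + 4·M_1 + 1·M_2 = 6(Δ_1 - Δ_0) = 108
  1·M_1 + 4·M_2 + 1·M_3 = 6(Δ_2 - Δ_1) = -12
Natural end conditions: M_0 = M_3 = 0.
Solving the tridiagonal system: M_0 = 0, M_1 = 148/5, M_2 = -52/5, M_3 = 0.
On [0, 1], S(x) = 8 - 269/15·x + 0·x² + 74/15·x³.
With x = 1/3: S(1/3) = 893/405.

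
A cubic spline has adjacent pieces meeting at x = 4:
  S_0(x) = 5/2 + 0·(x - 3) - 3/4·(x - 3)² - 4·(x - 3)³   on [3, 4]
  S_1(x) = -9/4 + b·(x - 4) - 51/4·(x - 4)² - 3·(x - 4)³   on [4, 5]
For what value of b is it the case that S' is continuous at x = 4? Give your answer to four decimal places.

-13.5000

S_0'(x) = 0 - 3/2·(x - 3) - 12·(x - 3)², so S_0'(4) = -27/2. On the right, S_1'(4) = b, so b = -27/2.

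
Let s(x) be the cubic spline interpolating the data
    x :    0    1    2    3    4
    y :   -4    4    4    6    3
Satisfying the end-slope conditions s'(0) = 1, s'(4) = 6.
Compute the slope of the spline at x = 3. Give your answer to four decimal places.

With M_i denoting the second derivative at x_i, h_i = 1, 1, 1, 1, and Δ_i = (y_(i+1) − y_i)/h_i = 8, 0, 2, -3:
  1·M_0 + 4·M_1 + 1·M_2 = 6(Δ_1 - Δ_0) = -48
  1·M_1 + 4·M_2 + 1·M_3 = 6(Δ_2 - Δ_1) = 12
  1·M_2 + 4·M_3 + 1·M_4 = 6(Δ_3 - Δ_2) = -30
Clamped end conditions give two more equations: 2h_0·M_0 + h_0·M_1 = 6(Δ_0 - s'(0)) = 42 and h_3·M_3 + 2h_3·M_4 = 6(s'(4) - Δ_3) = 54.
Forward elimination and back-substitution give M_0 = 230/7, M_1 = -166/7, M_2 = 14, M_3 = -142/7, M_4 = 260/7.
On [3, 4], s'(x) = b_3 + 2c_3·(x - 3) + 3d_3·(x - 3)² with b_3 = Δ_3 - h_3(2M_3 + M_4)/6 = -17/7, c_3 = M_3/2 = -71/7, d_3 = (M_4 - M_3)/(6h_3) = 67/7. So s'(3) = -17/7.

-2.4286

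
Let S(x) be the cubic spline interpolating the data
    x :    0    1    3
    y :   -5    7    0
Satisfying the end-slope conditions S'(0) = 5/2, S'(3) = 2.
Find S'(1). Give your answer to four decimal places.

Let M_i = S''(x_i). Step sizes h_i = 1, 2; slopes of the chords Δ_i = (y_(i+1) - y_i)/h_i = 12, -7/2.
  1·M_0 + 6·M_1 + 2·M_2 = 6(Δ_1 - Δ_0) = -93
Clamped end conditions give two more equations: 2h_0·M_0 + h_0·M_1 = 6(Δ_0 - S'(0)) = 57 and h_1·M_1 + 2h_1·M_2 = 6(S'(3) - Δ_1) = 33.
Forward elimination and back-substitution give M_0 = 263/6, M_1 = -92/3, M_2 = 283/12.
On [1, 3], S'(x) = b_1 + 2c_1·(x - 1) + 3d_1·(x - 1)² with b_1 = Δ_1 - h_1(2M_1 + M_2)/6 = 109/12, c_1 = M_1/2 = -46/3, d_1 = (M_2 - M_1)/(6h_1) = 217/48. So S'(1) = 109/12.

9.0833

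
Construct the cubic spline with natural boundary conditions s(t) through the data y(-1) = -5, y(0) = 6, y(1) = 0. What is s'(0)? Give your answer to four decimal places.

Put σ_i = s'' at the i-th knot. Here h = (1, 1) and Δ = (11, -6), so the interior equations h_(i-1)·σ_(i-1) + 2(h_(i-1)+h_i)·σ_i + h_i·σ_(i+1) = 6(Δ_i − Δ_(i-1)) read
  1·σ_0 + 4·σ_1 + 1·σ_2 = 6(Δ_1 - Δ_0) = -102
Natural end conditions: σ_0 = σ_2 = 0.
Solving: σ_0 = 0, σ_1 = -51/2, σ_2 = 0.
On [0, 1], s'(t) = b_1 + 2c_1·t + 3d_1·t² with b_1 = Δ_1 - h_1(2σ_1 + σ_2)/6 = 5/2, c_1 = σ_1/2 = -51/4, d_1 = (σ_2 - σ_1)/(6h_1) = 17/4. So s'(0) = 5/2.

2.5000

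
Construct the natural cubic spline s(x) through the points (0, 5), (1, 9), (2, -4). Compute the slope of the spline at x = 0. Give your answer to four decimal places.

8.2500

Write m_i for s''(x_i). With h_i = 1, 1 and divided differences Δ_i = 4, -13, the continuity of s' gives the tridiagonal system
  1·m_0 + 4·m_1 + 1·m_2 = 6(Δ_1 - Δ_0) = -102
Natural end conditions: m_0 = m_2 = 0.
Hence m_0 = 0, m_1 = -51/2, m_2 = 0.
On [0, 1], s'(x) = b_0 + 2c_0·x + 3d_0·x² with b_0 = Δ_0 - h_0(2m_0 + m_1)/6 = 33/4, c_0 = m_0/2 = 0, d_0 = (m_1 - m_0)/(6h_0) = -17/4. So s'(0) = 33/4.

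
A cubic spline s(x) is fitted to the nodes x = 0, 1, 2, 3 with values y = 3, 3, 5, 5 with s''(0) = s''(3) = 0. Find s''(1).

4

With σ_i denoting the second derivative at x_i, h_i = 1, 1, 1, and Δ_i = (y_(i+1) − y_i)/h_i = 0, 2, 0:
  1·σ_0 + 4·σ_1 + 1·σ_2 = 6(Δ_1 - Δ_0) = 12
  1·σ_1 + 4·σ_2 + 1·σ_3 = 6(Δ_2 - Δ_1) = -12
Natural end conditions: σ_0 = σ_3 = 0.
Solving the tridiagonal system: σ_0 = 0, σ_1 = 4, σ_2 = -4, σ_3 = 0.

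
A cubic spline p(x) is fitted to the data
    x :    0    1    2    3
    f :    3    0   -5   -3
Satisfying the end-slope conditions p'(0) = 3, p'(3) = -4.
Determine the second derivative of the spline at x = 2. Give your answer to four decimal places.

Write m_i for p''(x_i). With h_i = 1, 1, 1 and divided differences Δ_i = -3, -5, 2, the continuity of p' gives the tridiagonal system
  1·m_0 + 4·m_1 + 1·m_2 = 6(Δ_1 - Δ_0) = -12
  1·m_1 + 4·m_2 + 1·m_3 = 6(Δ_2 - Δ_1) = 42
Clamped end conditions give two more equations: 2h_0·m_0 + h_0·m_1 = 6(Δ_0 - p'(0)) = -36 and h_2·m_2 + 2h_2·m_3 = 6(p'(3) - Δ_2) = -36.
Hence m_0 = -244/15, m_1 = -52/15, m_2 = 272/15, m_3 = -406/15.

18.1333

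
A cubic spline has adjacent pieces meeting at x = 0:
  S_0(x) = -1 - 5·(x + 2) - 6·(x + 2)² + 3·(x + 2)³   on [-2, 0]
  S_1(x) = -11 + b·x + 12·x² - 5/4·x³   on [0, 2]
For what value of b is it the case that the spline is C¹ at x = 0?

S_0'(x) = -5 - 12·(x + 2) + 9·(x + 2)², so S_0'(0) = 7. On the right, S_1'(0) = b, so b = 7.

7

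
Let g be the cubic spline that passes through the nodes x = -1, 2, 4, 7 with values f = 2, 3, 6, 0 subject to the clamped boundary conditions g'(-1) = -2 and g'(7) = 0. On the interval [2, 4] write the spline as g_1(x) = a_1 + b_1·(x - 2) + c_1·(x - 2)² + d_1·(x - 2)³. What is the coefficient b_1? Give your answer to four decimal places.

2.0934

Write σ_i for g''(x_i). With h_i = 3, 2, 3 and divided differences Δ_i = 1/3, 3/2, -2, the continuity of g' gives the tridiagonal system
  3·σ_0 + 10·σ_1 + 2·σ_2 = 6(Δ_1 - Δ_0) = 7
  2·σ_1 + 10·σ_2 + 3·σ_3 = 6(Δ_2 - Δ_1) = -21
Clamped end conditions give two more equations: 2h_0·σ_0 + h_0·σ_1 = 6(Δ_0 - g'(-1)) = 14 and h_2·σ_2 + 2h_2·σ_3 = 6(g'(7) - Δ_2) = 12.
Forward elimination and back-substitution give σ_0 = 529/273, σ_1 = 72/91, σ_2 = -306/91, σ_3 = 335/91.
On [2, 4], with g_1(x) = a_1 + b_1·(x - 2) + c_1·(x - 2)² + d_1·(x - 2)³: c_1 = σ_1/2 = 36/91, d_1 = (σ_2 - σ_1)/(6h_1) = -9/26, b_1 = Δ_1 - h_1(2σ_1 + σ_2)/6 = 381/182.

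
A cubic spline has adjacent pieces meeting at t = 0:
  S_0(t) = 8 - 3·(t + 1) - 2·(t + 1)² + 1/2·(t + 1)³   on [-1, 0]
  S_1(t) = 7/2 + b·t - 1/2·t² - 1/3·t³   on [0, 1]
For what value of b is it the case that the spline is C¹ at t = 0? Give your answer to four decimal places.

-5.5000

S_0'(t) = -3 - 4·(t + 1) + 3/2·(t + 1)², so S_0'(0) = -11/2. On the right, S_1'(0) = b, so b = -11/2.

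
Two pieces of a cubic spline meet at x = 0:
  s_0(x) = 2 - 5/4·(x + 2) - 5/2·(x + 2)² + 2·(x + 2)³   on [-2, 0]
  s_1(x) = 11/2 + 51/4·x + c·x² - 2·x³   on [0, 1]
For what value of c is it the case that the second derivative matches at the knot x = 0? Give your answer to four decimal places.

9.5000

s_0''(x) = -5 + 12·(x + 2), so s_0''(0) = 19. On the right, s_1''(0) = 2c, so c = 19/2.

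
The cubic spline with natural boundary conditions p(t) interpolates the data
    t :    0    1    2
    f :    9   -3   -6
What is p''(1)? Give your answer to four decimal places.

Write M_i for p''(x_i). With h_i = 1, 1 and divided differences Δ_i = -12, -3, the continuity of p' gives the tridiagonal system
  1·M_0 + 4·M_1 + 1·M_2 = 6(Δ_1 - Δ_0) = 54
Natural end conditions: M_0 = M_2 = 0.
Forward elimination and back-substitution give M_0 = 0, M_1 = 27/2, M_2 = 0.

13.5000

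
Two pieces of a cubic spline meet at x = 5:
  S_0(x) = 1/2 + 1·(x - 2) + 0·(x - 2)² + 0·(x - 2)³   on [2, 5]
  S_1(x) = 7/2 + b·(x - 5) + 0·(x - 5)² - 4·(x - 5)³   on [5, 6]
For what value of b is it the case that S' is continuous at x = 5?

1

S_0'(x) = 1 + 0·(x - 2) + 0·(x - 2)², so S_0'(5) = 1. On the right, S_1'(5) = b, so b = 1.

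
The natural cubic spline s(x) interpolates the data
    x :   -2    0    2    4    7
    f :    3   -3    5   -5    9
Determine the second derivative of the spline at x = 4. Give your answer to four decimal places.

Put m_i = s'' at the i-th knot. Here h = (2, 2, 2, 3) and Δ = (-3, 4, -5, 14/3), so the interior equations h_(i-1)·m_(i-1) + 2(h_(i-1)+h_i)·m_i + h_i·m_(i+1) = 6(Δ_i − Δ_(i-1)) read
  2·m_0 + 8·m_1 + 2·m_2 = 6(Δ_1 - Δ_0) = 42
  2·m_1 + 8·m_2 + 2·m_3 = 6(Δ_2 - Δ_1) = -54
  2·m_2 + 10·m_3 + 3·m_4 = 6(Δ_3 - Δ_2) = 58
Natural end conditions: m_0 = m_4 = 0.
Forward elimination and back-substitution give m_0 = 0, m_1 = 563/71, m_2 = -761/71, m_3 = 564/71, m_4 = 0.

7.9437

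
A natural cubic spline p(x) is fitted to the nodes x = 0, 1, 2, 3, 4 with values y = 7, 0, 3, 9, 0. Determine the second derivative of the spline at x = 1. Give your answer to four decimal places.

Let M_i = p''(x_i). Step sizes h_i = 1, 1, 1, 1; slopes of the chords Δ_i = (y_(i+1) - y_i)/h_i = -7, 3, 6, -9.
  1·M_0 + 4·M_1 + 1·M_2 = 6(Δ_1 - Δ_0) = 60
  1·M_1 + 4·M_2 + 1·M_3 = 6(Δ_2 - Δ_1) = 18
  1·M_2 + 4·M_3 + 1·M_4 = 6(Δ_3 - Δ_2) = -90
Natural end conditions: M_0 = M_4 = 0.
Forward elimination and back-substitution give M_0 = 0, M_1 = 369/28, M_2 = 51/7, M_3 = -681/28, M_4 = 0.

13.1786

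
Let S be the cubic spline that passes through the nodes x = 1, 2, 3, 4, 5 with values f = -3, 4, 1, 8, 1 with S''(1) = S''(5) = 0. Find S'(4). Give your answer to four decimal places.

With σ_i denoting the second derivative at x_i, h_i = 1, 1, 1, 1, and Δ_i = (y_(i+1) − y_i)/h_i = 7, -3, 7, -7:
  1·σ_0 + 4·σ_1 + 1·σ_2 = 6(Δ_1 - Δ_0) = -60
  1·σ_1 + 4·σ_2 + 1·σ_3 = 6(Δ_2 - Δ_1) = 60
  1·σ_2 + 4·σ_3 + 1·σ_4 = 6(Δ_3 - Δ_2) = -84
Natural end conditions: σ_0 = σ_4 = 0.
Solving: σ_0 = 0, σ_1 = -153/7, σ_2 = 192/7, σ_3 = -195/7, σ_4 = 0.
On [4, 5], S'(x) = b_3 + 2c_3·(x - 4) + 3d_3·(x - 4)² with b_3 = Δ_3 - h_3(2σ_3 + σ_4)/6 = 16/7, c_3 = σ_3/2 = -195/14, d_3 = (σ_4 - σ_3)/(6h_3) = 65/14. So S'(4) = 16/7.

2.2857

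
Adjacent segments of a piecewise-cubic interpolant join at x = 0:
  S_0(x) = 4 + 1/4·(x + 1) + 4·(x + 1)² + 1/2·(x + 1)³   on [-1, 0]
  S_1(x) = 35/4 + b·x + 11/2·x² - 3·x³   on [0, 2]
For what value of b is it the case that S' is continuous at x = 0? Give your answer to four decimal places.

9.7500

S_0'(x) = 1/4 + 8·(x + 1) + 3/2·(x + 1)², so S_0'(0) = 39/4. On the right, S_1'(0) = b, so b = 39/4.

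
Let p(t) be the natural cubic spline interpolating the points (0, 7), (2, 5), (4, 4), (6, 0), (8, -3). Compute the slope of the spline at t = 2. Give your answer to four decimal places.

-0.5000

Put σ_i = p'' at the i-th knot. Here h = (2, 2, 2, 2) and Δ = (-1, -1/2, -2, -3/2), so the interior equations h_(i-1)·σ_(i-1) + 2(h_(i-1)+h_i)·σ_i + h_i·σ_(i+1) = 6(Δ_i − Δ_(i-1)) read
  2·σ_0 + 8·σ_1 + 2·σ_2 = 6(Δ_1 - Δ_0) = 3
  2·σ_1 + 8·σ_2 + 2·σ_3 = 6(Δ_2 - Δ_1) = -9
  2·σ_2 + 8·σ_3 + 2·σ_4 = 6(Δ_3 - Δ_2) = 3
Natural end conditions: σ_0 = σ_4 = 0.
Forward elimination and back-substitution give σ_0 = 0, σ_1 = 3/4, σ_2 = -3/2, σ_3 = 3/4, σ_4 = 0.
On [2, 4], p'(t) = b_1 + 2c_1·(t - 2) + 3d_1·(t - 2)² with b_1 = Δ_1 - h_1(2σ_1 + σ_2)/6 = -1/2, c_1 = σ_1/2 = 3/8, d_1 = (σ_2 - σ_1)/(6h_1) = -3/16. So p'(2) = -1/2.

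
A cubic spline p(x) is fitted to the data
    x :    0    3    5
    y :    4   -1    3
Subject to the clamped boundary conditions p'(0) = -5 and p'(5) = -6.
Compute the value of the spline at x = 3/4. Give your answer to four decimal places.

0.6031

Write M_i for p''(x_i). With h_i = 3, 2 and divided differences Δ_i = -5/3, 2, the continuity of p' gives the tridiagonal system
  3·M_0 + 10·M_1 + 2·M_2 = 6(Δ_1 - Δ_0) = 22
Clamped end conditions give two more equations: 2h_0·M_0 + h_0·M_1 = 6(Δ_0 - p'(0)) = 20 and h_1·M_1 + 2h_1·M_2 = 6(p'(5) - Δ_1) = -48.
Forward elimination and back-substitution give M_0 = 14/15, M_1 = 24/5, M_2 = -72/5.
On [0, 3], p(x) = 4 - 5·x + 7/15·x² + 29/135·x³.
With x = 3/4: p(3/4) = 193/320.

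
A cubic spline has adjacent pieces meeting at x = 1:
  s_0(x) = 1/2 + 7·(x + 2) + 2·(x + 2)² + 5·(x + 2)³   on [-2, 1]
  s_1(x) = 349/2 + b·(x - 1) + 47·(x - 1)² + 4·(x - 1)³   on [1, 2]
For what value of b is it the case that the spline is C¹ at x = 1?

s_0'(x) = 7 + 4·(x + 2) + 15·(x + 2)², so s_0'(1) = 154. On the right, s_1'(1) = b, so b = 154.

154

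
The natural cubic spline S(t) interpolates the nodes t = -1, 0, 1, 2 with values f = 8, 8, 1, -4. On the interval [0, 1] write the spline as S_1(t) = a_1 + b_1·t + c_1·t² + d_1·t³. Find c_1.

-6

Put M_i = S'' at the i-th knot. Here h = (1, 1, 1) and Δ = (0, -7, -5), so the interior equations h_(i-1)·M_(i-1) + 2(h_(i-1)+h_i)·M_i + h_i·M_(i+1) = 6(Δ_i − Δ_(i-1)) read
  1·M_0 + 4·M_1 + 1·M_2 = 6(Δ_1 - Δ_0) = -42
  1·M_1 + 4·M_2 + 1·M_3 = 6(Δ_2 - Δ_1) = 12
Natural end conditions: M_0 = M_3 = 0.
Hence M_0 = 0, M_1 = -12, M_2 = 6, M_3 = 0.
On [0, 1], with S_1(t) = a_1 + b_1·t + c_1·t² + d_1·t³: c_1 = M_1/2 = -6, d_1 = (M_2 - M_1)/(6h_1) = 3, b_1 = Δ_1 - h_1(2M_1 + M_2)/6 = -4.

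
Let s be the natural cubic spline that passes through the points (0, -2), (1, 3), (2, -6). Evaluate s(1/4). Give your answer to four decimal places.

Write m_i for s''(x_i). With h_i = 1, 1 and divided differences Δ_i = 5, -9, the continuity of s' gives the tridiagonal system
  1·m_0 + 4·m_1 + 1·m_2 = 6(Δ_1 - Δ_0) = -84
Natural end conditions: m_0 = m_2 = 0.
Solving the tridiagonal system: m_0 = 0, m_1 = -21, m_2 = 0.
On [0, 1], s(t) = -2 + 17/2·t + 0·t² - 7/2·t³.
With t = 1/4: s(1/4) = 9/128.

0.0703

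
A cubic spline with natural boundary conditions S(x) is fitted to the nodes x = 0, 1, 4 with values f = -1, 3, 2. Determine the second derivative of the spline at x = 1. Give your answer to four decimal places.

-3.2500

Write M_i for S''(x_i). With h_i = 1, 3 and divided differences Δ_i = 4, -1/3, the continuity of S' gives the tridiagonal system
  1·M_0 + 8·M_1 + 3·M_2 = 6(Δ_1 - Δ_0) = -26
Natural end conditions: M_0 = M_2 = 0.
Hence M_0 = 0, M_1 = -13/4, M_2 = 0.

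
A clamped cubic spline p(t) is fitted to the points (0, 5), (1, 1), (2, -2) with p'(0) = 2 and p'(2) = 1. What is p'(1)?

With M_i denoting the second derivative at x_i, h_i = 1, 1, and Δ_i = (y_(i+1) − y_i)/h_i = -4, -3:
  1·M_0 + 4·M_1 + 1·M_2 = 6(Δ_1 - Δ_0) = 6
Clamped end conditions give two more equations: 2h_0·M_0 + h_0·M_1 = 6(Δ_0 - p'(0)) = -36 and h_1·M_1 + 2h_1·M_2 = 6(p'(2) - Δ_1) = 24.
Forward elimination and back-substitution give M_0 = -20, M_1 = 4, M_2 = 10.
On [1, 2], p'(t) = b_1 + 2c_1·(t - 1) + 3d_1·(t - 1)² with b_1 = Δ_1 - h_1(2M_1 + M_2)/6 = -6, c_1 = M_1/2 = 2, d_1 = (M_2 - M_1)/(6h_1) = 1. So p'(1) = -6.

-6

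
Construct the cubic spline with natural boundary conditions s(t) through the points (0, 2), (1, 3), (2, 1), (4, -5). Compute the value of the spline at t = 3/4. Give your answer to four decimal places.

With M_i denoting the second derivative at x_i, h_i = 1, 1, 2, and Δ_i = (y_(i+1) − y_i)/h_i = 1, -2, -3:
  1·M_0 + 4·M_1 + 1·M_2 = 6(Δ_1 - Δ_0) = -18
  1·M_1 + 6·M_2 + 2·M_3 = 6(Δ_2 - Δ_1) = -6
Natural end conditions: M_0 = M_3 = 0.
Hence M_0 = 0, M_1 = -102/23, M_2 = -6/23, M_3 = 0.
On [0, 1], s(t) = 2 + 40/23·t + 0·t² - 17/23·t³.
With t = 3/4: s(3/4) = 4405/1472.

2.9925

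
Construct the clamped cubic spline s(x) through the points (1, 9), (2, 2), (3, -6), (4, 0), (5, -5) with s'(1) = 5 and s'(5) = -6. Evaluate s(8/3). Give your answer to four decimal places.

-5.0542

With m_i denoting the second derivative at x_i, h_i = 1, 1, 1, 1, and Δ_i = (y_(i+1) − y_i)/h_i = -7, -8, 6, -5:
  1·m_0 + 4·m_1 + 1·m_2 = 6(Δ_1 - Δ_0) = -6
  1·m_1 + 4·m_2 + 1·m_3 = 6(Δ_2 - Δ_1) = 84
  1·m_2 + 4·m_3 + 1·m_4 = 6(Δ_3 - Δ_2) = -66
Clamped end conditions give two more equations: 2h_0·m_0 + h_0·m_1 = 6(Δ_0 - s'(1)) = -72 and h_3·m_3 + 2h_3·m_4 = 6(s'(5) - Δ_3) = -6.
Solving: m_0 = -1019/28, m_1 = 11/14, m_2 = 109/4, m_3 = -361/14, m_4 = 277/28.
On [2, 3], s(x) = 2 - 717/56·(x - 2) + 11/28·(x - 2)² + 247/56·(x - 2)³.
With (x - 2) = 2/3: s(8/3) = -3821/756.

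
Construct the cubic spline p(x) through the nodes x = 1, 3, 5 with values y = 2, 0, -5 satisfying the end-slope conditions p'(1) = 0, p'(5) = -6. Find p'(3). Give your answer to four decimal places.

-1.1250

Put M_i = p'' at the i-th knot. Here h = (2, 2) and Δ = (-1, -5/2), so the interior equations h_(i-1)·M_(i-1) + 2(h_(i-1)+h_i)·M_i + h_i·M_(i+1) = 6(Δ_i − Δ_(i-1)) read
  2·M_0 + 8·M_1 + 2·M_2 = 6(Δ_1 - Δ_0) = -9
Clamped end conditions give two more equations: 2h_0·M_0 + h_0·M_1 = 6(Δ_0 - p'(1)) = -6 and h_1·M_1 + 2h_1·M_2 = 6(p'(5) - Δ_1) = -21.
Hence M_0 = -15/8, M_1 = 3/4, M_2 = -45/8.
On [3, 5], p'(x) = b_1 + 2c_1·(x - 3) + 3d_1·(x - 3)² with b_1 = Δ_1 - h_1(2M_1 + M_2)/6 = -9/8, c_1 = M_1/2 = 3/8, d_1 = (M_2 - M_1)/(6h_1) = -17/32. So p'(3) = -9/8.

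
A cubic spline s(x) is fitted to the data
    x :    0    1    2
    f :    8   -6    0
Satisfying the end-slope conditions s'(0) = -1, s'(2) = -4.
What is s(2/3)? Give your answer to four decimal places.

-1.7407

Write m_i for s''(x_i). With h_i = 1, 1 and divided differences Δ_i = -14, 6, the continuity of s' gives the tridiagonal system
  1·m_0 + 4·m_1 + 1·m_2 = 6(Δ_1 - Δ_0) = 120
Clamped end conditions give two more equations: 2h_0·m_0 + h_0·m_1 = 6(Δ_0 - s'(0)) = -78 and h_1·m_1 + 2h_1·m_2 = 6(s'(2) - Δ_1) = -60.
Forward elimination and back-substitution give m_0 = -141/2, m_1 = 63, m_2 = -123/2.
On [0, 1], s(x) = 8 - 1·x - 141/4·x² + 89/4·x³.
With x = 2/3: s(2/3) = -47/27.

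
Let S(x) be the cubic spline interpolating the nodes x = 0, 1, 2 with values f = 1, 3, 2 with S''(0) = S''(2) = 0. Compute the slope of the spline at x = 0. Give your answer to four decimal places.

With σ_i denoting the second derivative at x_i, h_i = 1, 1, and Δ_i = (y_(i+1) − y_i)/h_i = 2, -1:
  1·σ_0 + 4·σ_1 + 1·σ_2 = 6(Δ_1 - Δ_0) = -18
Natural end conditions: σ_0 = σ_2 = 0.
Forward elimination and back-substitution give σ_0 = 0, σ_1 = -9/2, σ_2 = 0.
On [0, 1], S'(x) = b_0 + 2c_0·x + 3d_0·x² with b_0 = Δ_0 - h_0(2σ_0 + σ_1)/6 = 11/4, c_0 = σ_0/2 = 0, d_0 = (σ_1 - σ_0)/(6h_0) = -3/4. So S'(0) = 11/4.

2.7500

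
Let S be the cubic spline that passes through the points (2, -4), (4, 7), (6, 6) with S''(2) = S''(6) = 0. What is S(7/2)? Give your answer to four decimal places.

5.2344

With σ_i denoting the second derivative at x_i, h_i = 2, 2, and Δ_i = (y_(i+1) − y_i)/h_i = 11/2, -1/2:
  2·σ_0 + 8·σ_1 + 2·σ_2 = 6(Δ_1 - Δ_0) = -36
Natural end conditions: σ_0 = σ_2 = 0.
Hence σ_0 = 0, σ_1 = -9/2, σ_2 = 0.
On [2, 4], S(t) = -4 + 7·(t - 2) + 0·(t - 2)² - 3/8·(t - 2)³.
With (t - 2) = 3/2: S(7/2) = 335/64.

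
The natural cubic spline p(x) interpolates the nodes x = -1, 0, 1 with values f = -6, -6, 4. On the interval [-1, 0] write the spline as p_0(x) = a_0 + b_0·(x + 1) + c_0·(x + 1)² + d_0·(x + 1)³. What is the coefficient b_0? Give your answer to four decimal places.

With M_i denoting the second derivative at x_i, h_i = 1, 1, and Δ_i = (y_(i+1) − y_i)/h_i = 0, 10:
  1·M_0 + 4·M_1 + 1·M_2 = 6(Δ_1 - Δ_0) = 60
Natural end conditions: M_0 = M_2 = 0.
Hence M_0 = 0, M_1 = 15, M_2 = 0.
On [-1, 0], with p_0(x) = a_0 + b_0·(x + 1) + c_0·(x + 1)² + d_0·(x + 1)³: c_0 = M_0/2 = 0, d_0 = (M_1 - M_0)/(6h_0) = 5/2, b_0 = Δ_0 - h_0(2M_0 + M_1)/6 = -5/2.

-2.5000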